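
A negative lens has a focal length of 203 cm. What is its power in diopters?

For a negative lens, f = −203 cm.
f = -203 cm = -2.03 m.
P = 1/f = 1/(-2.03 m) = -0.493 D.

P = -0.493 D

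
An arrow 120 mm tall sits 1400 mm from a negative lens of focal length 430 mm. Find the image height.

For a negative lens, f = -430 mm.
1/d_i = 1/f − 1/d_o = 1/(-430.0) − 1/(1400) = -0.003040, so d_i = -329.0 mm.
m = −d_i/d_o = +0.2350.
|h_i| = |m|·h_o = 0.2350 × 120 = 28.2 mm. The image is virtual, upright and reduced, on the same side as the object.

28.2 mm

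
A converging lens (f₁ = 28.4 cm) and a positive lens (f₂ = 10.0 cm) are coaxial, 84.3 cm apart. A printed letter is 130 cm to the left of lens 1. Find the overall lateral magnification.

Lens 1: 1/d_i1 = 1/(28.4) − 1/(130) = 0.02752, so d_i1 = 36.34 cm; m₁ = −d_i1/d_o1 = -0.2795.
d_o2 = 84.3 − (36.34) = 47.96 cm.
Lens 2: 1/d_i2 = 1/(10.0) − 1/(47.96) = 0.07915, so d_i2 = 12.63 cm; m₂ = −d_i2/d_o2 = -0.2634.
m = m₁·m₂ = (-0.2795)(-0.2634) = +0.0736.

m = +0.0736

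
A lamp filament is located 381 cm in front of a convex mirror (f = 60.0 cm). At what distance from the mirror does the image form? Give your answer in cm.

For a convex mirror, f = -60.0 cm.
Mirror equation: 1/q = 1/f − 1/p = 1/(-60.00) − 1/(381) = -0.01667 − 0.002625 = -0.01929, so q = -51.8 cm.
The image is virtual, upright and reduced, behind the mirror.

51.8 cm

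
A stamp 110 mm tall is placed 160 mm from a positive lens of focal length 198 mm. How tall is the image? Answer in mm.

1/d_i = 1/f − 1/d_o = 1/(198.0) − 1/(160) = -0.001199, so d_i = -833.7 mm.
m = −d_i/d_o = +5.211.
|h_i| = |m|·h_o = 5.211 × 110 = 573 mm. The image is virtual, upright and enlarged, on the same side as the object.

573 mm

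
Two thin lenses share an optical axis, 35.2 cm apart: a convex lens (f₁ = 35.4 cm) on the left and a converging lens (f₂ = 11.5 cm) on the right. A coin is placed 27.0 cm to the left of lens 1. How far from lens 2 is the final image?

12.5 cm

Lens 1: 1/d_i1 = 1/f₁ − 1/d_o1 = 1/(35.4) − 1/(27.0) = -0.008788, so d_i1 = -113.8 cm.
The intermediate image is 113.8 cm to the left of lens 1 (virtual), which is 35.2 − (-113.8) = 149.0 cm to the left of lens 2, so d_o2 = +149.0 cm.
Lens 2: 1/d_i2 = 1/f₂ − 1/d_o2 = 1/(11.5) − 1/(149.0) = 0.08025, so d_i2 = 12.5 cm.
The final image is real, 12.5 cm to the right of lens 2 (overall magnification ≈ -0.35).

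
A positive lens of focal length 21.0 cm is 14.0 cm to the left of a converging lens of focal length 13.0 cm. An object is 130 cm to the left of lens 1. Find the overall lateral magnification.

Lens 1: 1/d_i1 = 1/(21.0) − 1/(130) = 0.03993, so d_i1 = 25.05 cm; m₁ = −d_i1/d_o1 = -0.1927.
d_o2 = 14.0 − (25.05) = -11.05 cm (virtual object).
Lens 2: 1/d_i2 = 1/(13.0) − 1/(-11.05) = 0.1674, so d_i2 = 5.973 cm; m₂ = −d_i2/d_o2 = +0.5405.
m = m₁·m₂ = (-0.1927)(+0.5405) = -0.104.

m = -0.104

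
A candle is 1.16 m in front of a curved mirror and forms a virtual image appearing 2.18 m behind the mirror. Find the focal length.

f = 2.48 m (concave)

Virtual image ⇒ d_i = −2.18 m.
1/f = 1/d_o + 1/d_i = 1/(1.16) + 1/(-2.18) = 0.4034, so f = 2.48 m.
Since f is positive, the curved mirror is concave.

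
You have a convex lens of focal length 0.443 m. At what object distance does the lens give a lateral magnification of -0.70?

m = −d_i/d_o ⇒ d_i = −m·d_o.
1/f = 1/d_o + 1/d_i = 1/d_o − 1/(m·d_o) = (1 − 1/m)/d_o, so d_o = f(1 − 1/m) = (0.4430)(1 − 1/(-0.70)) = 1.08 m.

1.08 m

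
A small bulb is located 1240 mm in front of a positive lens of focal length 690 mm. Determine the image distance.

Thin-lens equation: 1/v = 1/f − 1/u = 1/(690.0) − 1/(1240) = 0.001449 − 0.0008065 = 0.0006428, so v = 1560 mm.
The image is real, inverted and enlarged, on the far side of the lens.

1560 mm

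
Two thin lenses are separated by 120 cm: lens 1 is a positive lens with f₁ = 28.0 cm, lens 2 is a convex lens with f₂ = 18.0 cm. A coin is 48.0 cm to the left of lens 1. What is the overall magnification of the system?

Lens 1: 1/d_i1 = 1/(28.0) − 1/(48.0) = 0.01488, so d_i1 = 67.20 cm; m₁ = −d_i1/d_o1 = -1.400.
d_o2 = 120 − (67.20) = 52.80 cm.
Lens 2: 1/d_i2 = 1/(18.0) − 1/(52.80) = 0.03662, so d_i2 = 27.31 cm; m₂ = −d_i2/d_o2 = -0.5172.
m = m₁·m₂ = (-1.400)(-0.5172) = +0.724.

m = +0.724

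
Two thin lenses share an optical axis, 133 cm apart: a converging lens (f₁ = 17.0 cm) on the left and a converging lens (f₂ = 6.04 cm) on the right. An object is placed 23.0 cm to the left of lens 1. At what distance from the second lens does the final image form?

6.63 cm

Lens 1: 1/d_i1 = 1/f₁ − 1/d_o1 = 1/(17.0) − 1/(23.0) = 0.01535, so d_i1 = 65.17 cm.
The intermediate image is 65.17 cm to the right of lens 1, which is 133 − (65.17) = 67.83 cm to the left of lens 2, so d_o2 = +67.83 cm.
Lens 2: 1/d_i2 = 1/f₂ − 1/d_o2 = 1/(6.04) − 1/(67.83) = 0.1508, so d_i2 = 6.63 cm.
The final image is real, 6.63 cm to the right of lens 2 (overall magnification ≈ 0.28).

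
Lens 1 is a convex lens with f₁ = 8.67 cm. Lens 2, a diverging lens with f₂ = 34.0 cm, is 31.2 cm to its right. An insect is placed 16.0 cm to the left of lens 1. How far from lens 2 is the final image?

9.02 cm

Lens 1: 1/d_i1 = 1/f₁ − 1/d_o1 = 1/(8.67) − 1/(16.0) = 0.05284, so d_i1 = 18.92 cm.
The intermediate image is 18.92 cm to the right of lens 1, which is 31.2 − (18.92) = 12.28 cm to the left of lens 2, so d_o2 = +12.28 cm.
Lens 2 is diverging, so f₂ = −34.0 cm.
Lens 2: 1/d_i2 = 1/f₂ − 1/d_o2 = 1/(-34.0) − 1/(12.28) = -0.1108, so d_i2 = -9.02 cm.
The final image is virtual, 9.02 cm to the left of lens 2 (overall magnification ≈ -0.87).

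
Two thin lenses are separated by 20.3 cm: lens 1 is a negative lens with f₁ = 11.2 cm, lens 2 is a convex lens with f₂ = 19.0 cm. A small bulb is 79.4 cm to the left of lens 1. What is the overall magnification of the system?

m = -0.211

f₁ = −11.2 cm (diverging).
Lens 1: 1/d_i1 = 1/(-11.2) − 1/(79.4) = -0.1019, so d_i1 = -9.815 cm; m₁ = −d_i1/d_o1 = +0.1236.
d_o2 = 20.3 − (-9.815) = 30.12 cm.
Lens 2: 1/d_i2 = 1/(19.0) − 1/(30.12) = 0.01943, so d_i2 = 51.46 cm; m₂ = −d_i2/d_o2 = -1.709.
m = m₁·m₂ = (+0.1236)(-1.709) = -0.211.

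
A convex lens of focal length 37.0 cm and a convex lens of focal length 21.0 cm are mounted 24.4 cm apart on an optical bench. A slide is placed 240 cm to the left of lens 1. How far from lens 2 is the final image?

Lens 1: 1/d_i1 = 1/f₁ − 1/d_o1 = 1/(37.0) − 1/(240) = 0.02286, so d_i1 = 43.74 cm.
The intermediate image is 43.74 cm to the right of lens 1, which lies 19.34 cm to the right of lens 2 — a virtual object — so d_o2 = −19.34 cm.
Lens 2: 1/d_i2 = 1/f₂ − 1/d_o2 = 1/(21.0) − 1/(-19.34) = 0.09933, so d_i2 = 10.1 cm.
The final image is real, 10.1 cm to the right of lens 2 (overall magnification ≈ -0.095).

10.1 cm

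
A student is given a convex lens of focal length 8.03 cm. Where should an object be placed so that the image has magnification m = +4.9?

m = −d_i/d_o ⇒ d_i = −m·d_o.
1/f = 1/d_o + 1/d_i = 1/d_o − 1/(m·d_o) = (1 − 1/m)/d_o, so d_o = f(1 − 1/m) = (8.030)(1 − 1/(+4.9)) = 6.39 cm.

6.39 cm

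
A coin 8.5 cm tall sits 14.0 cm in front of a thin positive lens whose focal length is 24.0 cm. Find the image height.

1/d_i = 1/f − 1/d_o = 1/(24.00) − 1/(14.0) = -0.02976, so d_i = -33.60 cm.
m = −d_i/d_o = +2.400.
|h_i| = |m|·h_o = 2.400 × 8.5 = 20.4 cm. The image is virtual, upright and enlarged, on the same side as the object.

20.4 cm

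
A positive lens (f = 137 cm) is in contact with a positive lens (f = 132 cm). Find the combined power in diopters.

P = +1.49 D

P₁ = 1/f₁ = 1/(1.37 m) = +0.7299 D; P₂ = 1/f₂ = 1/(1.32 m) = +0.7576 D.
For thin lenses in contact, P = P₁ + P₂ = (+0.7299) + (+0.7576) = +1.49 D.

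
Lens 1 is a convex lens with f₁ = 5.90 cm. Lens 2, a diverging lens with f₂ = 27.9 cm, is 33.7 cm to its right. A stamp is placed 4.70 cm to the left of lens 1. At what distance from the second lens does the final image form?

18.7 cm

Lens 1: 1/d_i1 = 1/f₁ − 1/d_o1 = 1/(5.90) − 1/(4.70) = -0.04327, so d_i1 = -23.11 cm.
The intermediate image is 23.11 cm to the left of lens 1 (virtual), which is 33.7 − (-23.11) = 56.81 cm to the left of lens 2, so d_o2 = +56.81 cm.
Lens 2 is diverging, so f₂ = −27.9 cm.
Lens 2: 1/d_i2 = 1/f₂ − 1/d_o2 = 1/(-27.9) − 1/(56.81) = -0.05344, so d_i2 = -18.7 cm.
The final image is virtual, 18.7 cm to the left of lens 2 (overall magnification ≈ 1.6).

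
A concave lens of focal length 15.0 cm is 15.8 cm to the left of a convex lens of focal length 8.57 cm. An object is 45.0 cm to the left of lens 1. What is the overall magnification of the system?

f₁ = −15.0 cm (diverging).
Lens 1: 1/d_i1 = 1/(-15.0) − 1/(45.0) = -0.08889, so d_i1 = -11.25 cm; m₁ = −d_i1/d_o1 = +0.2500.
d_o2 = 15.8 − (-11.25) = 27.05 cm.
Lens 2: 1/d_i2 = 1/(8.57) − 1/(27.05) = 0.07972, so d_i2 = 12.54 cm; m₂ = −d_i2/d_o2 = -0.4637.
m = m₁·m₂ = (+0.2500)(-0.4637) = -0.116.

m = -0.116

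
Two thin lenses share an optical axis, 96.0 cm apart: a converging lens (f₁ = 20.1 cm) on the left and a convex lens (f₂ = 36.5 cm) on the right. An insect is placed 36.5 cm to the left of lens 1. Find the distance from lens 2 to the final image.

127 cm

Lens 1: 1/d_i1 = 1/f₁ − 1/d_o1 = 1/(20.1) − 1/(36.5) = 0.02235, so d_i1 = 44.73 cm.
The intermediate image is 44.73 cm to the right of lens 1, which is 96.0 − (44.73) = 51.27 cm to the left of lens 2, so d_o2 = +51.27 cm.
Lens 2: 1/d_i2 = 1/f₂ − 1/d_o2 = 1/(36.5) − 1/(51.27) = 0.007893, so d_i2 = 127 cm.
The final image is real, 127 cm to the right of lens 2 (overall magnification ≈ 3.0).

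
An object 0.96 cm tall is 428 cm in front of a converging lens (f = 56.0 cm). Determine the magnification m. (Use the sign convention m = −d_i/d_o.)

1/d_i = 1/f − 1/d_o = 1/(56.00) − 1/(428) = 0.01552, so d_i = 64.43 cm.
m = −d_i/d_o = −(64.43)/(428) = -0.151.
The image is real, inverted and reduced, on the far side of the lens.

m = -0.151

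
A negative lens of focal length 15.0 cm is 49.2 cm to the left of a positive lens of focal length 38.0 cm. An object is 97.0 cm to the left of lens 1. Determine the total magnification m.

m = -0.210

f₁ = −15.0 cm (diverging).
Lens 1: 1/d_i1 = 1/(-15.0) − 1/(97.0) = -0.07698, so d_i1 = -12.99 cm; m₁ = −d_i1/d_o1 = +0.1339.
d_o2 = 49.2 − (-12.99) = 62.19 cm.
Lens 2: 1/d_i2 = 1/(38.0) − 1/(62.19) = 0.01024, so d_i2 = 97.69 cm; m₂ = −d_i2/d_o2 = -1.571.
m = m₁·m₂ = (+0.1339)(-1.571) = -0.210.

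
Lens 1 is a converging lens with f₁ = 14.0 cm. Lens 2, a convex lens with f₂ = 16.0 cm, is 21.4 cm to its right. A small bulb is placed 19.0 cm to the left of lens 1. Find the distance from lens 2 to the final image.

Lens 1: 1/d_i1 = 1/f₁ − 1/d_o1 = 1/(14.0) − 1/(19.0) = 0.01880, so d_i1 = 53.20 cm.
The intermediate image is 53.20 cm to the right of lens 1, which lies 31.80 cm to the right of lens 2 — a virtual object — so d_o2 = −31.80 cm.
Lens 2: 1/d_i2 = 1/f₂ − 1/d_o2 = 1/(16.0) − 1/(-31.80) = 0.09395, so d_i2 = 10.6 cm.
The final image is real, 10.6 cm to the right of lens 2 (overall magnification ≈ -0.94).

10.6 cm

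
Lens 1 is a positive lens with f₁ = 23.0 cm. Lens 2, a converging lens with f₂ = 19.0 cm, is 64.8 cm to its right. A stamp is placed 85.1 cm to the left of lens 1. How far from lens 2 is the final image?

44.3 cm

Lens 1: 1/d_i1 = 1/f₁ − 1/d_o1 = 1/(23.0) − 1/(85.1) = 0.03173, so d_i1 = 31.52 cm.
The intermediate image is 31.52 cm to the right of lens 1, which is 64.8 − (31.52) = 33.28 cm to the left of lens 2, so d_o2 = +33.28 cm.
Lens 2: 1/d_i2 = 1/f₂ − 1/d_o2 = 1/(19.0) − 1/(33.28) = 0.02258, so d_i2 = 44.3 cm.
The final image is real, 44.3 cm to the right of lens 2 (overall magnification ≈ 0.49).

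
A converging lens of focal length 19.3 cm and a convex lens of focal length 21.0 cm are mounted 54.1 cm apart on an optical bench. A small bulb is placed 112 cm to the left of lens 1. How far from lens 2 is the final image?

Lens 1: 1/d_i1 = 1/f₁ − 1/d_o1 = 1/(19.3) − 1/(112) = 0.04288, so d_i1 = 23.32 cm.
The intermediate image is 23.32 cm to the right of lens 1, which is 54.1 − (23.32) = 30.78 cm to the left of lens 2, so d_o2 = +30.78 cm.
Lens 2: 1/d_i2 = 1/f₂ − 1/d_o2 = 1/(21.0) − 1/(30.78) = 0.01513, so d_i2 = 66.1 cm.
The final image is real, 66.1 cm to the right of lens 2 (overall magnification ≈ 0.45).

66.1 cm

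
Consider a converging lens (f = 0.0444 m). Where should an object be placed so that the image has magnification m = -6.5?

m = −d_i/d_o ⇒ d_i = −m·d_o.
1/f = 1/d_o + 1/d_i = 1/d_o − 1/(m·d_o) = (1 − 1/m)/d_o, so d_o = f(1 − 1/m) = (0.04440)(1 − 1/(-6.5)) = 0.0512 m.

0.0512 m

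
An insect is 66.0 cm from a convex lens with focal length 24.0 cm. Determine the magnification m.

m = -0.571

1/d_i = 1/f − 1/d_o = 1/(24.00) − 1/(66.0) = 0.02652, so d_i = 37.71 cm.
m = −d_i/d_o = −(37.71)/(66.0) = -0.571.
The image is real, inverted and reduced, on the far side of the lens.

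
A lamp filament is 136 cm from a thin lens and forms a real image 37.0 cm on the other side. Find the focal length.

f = 29.1 cm (converging)

Real image ⇒ d_i = +37.0 cm.
1/f = 1/d_o + 1/d_i = 1/(136) + 1/(37.0) = 0.03438, so f = 29.1 cm.
Since f is positive, the thin lens is converging.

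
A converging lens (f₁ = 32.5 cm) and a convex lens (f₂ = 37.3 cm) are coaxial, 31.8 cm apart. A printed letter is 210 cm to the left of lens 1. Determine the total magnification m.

Lens 1: 1/d_i1 = 1/(32.5) − 1/(210) = 0.02601, so d_i1 = 38.45 cm; m₁ = −d_i1/d_o1 = -0.1831.
d_o2 = 31.8 − (38.45) = -6.650 cm (virtual object).
Lens 2: 1/d_i2 = 1/(37.3) − 1/(-6.650) = 0.1772, so d_i2 = 5.644 cm; m₂ = −d_i2/d_o2 = +0.8487.
m = m₁·m₂ = (-0.1831)(+0.8487) = -0.155.

m = -0.155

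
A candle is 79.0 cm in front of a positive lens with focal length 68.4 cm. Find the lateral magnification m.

1/d_i = 1/f − 1/d_o = 1/(68.40) − 1/(79.0) = 0.001962, so d_i = 509.8 cm.
m = −d_i/d_o = −(509.8)/(79.0) = -6.45.
The image is real, inverted and enlarged, on the far side of the lens.

m = -6.45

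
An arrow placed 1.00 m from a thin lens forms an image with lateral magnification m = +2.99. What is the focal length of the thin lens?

f = 1.50 m (converging)

m = −d_i/d_o ⇒ d_i = −m·d_o = −(+2.99)·(1.00) = -2.990 m.
1/f = 1/d_o + 1/d_i = 1/(1.00) + 1/(-2.990) = 0.6656, so f = 1.50 m.
Since f is positive, the thin lens is converging.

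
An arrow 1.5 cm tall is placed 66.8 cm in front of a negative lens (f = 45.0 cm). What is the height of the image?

0.604 cm

For a negative lens, f = -45.0 cm.
1/d_i = 1/f − 1/d_o = 1/(-45.00) − 1/(66.8) = -0.03719, so d_i = -26.89 cm.
m = −d_i/d_o = +0.4025.
|h_i| = |m|·h_o = 0.4025 × 1.5 = 0.604 cm. The image is virtual, upright and reduced, on the same side as the object.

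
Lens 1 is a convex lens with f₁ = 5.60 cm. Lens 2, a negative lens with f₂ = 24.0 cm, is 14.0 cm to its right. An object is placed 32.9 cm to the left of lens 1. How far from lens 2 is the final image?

Lens 1: 1/d_i1 = 1/f₁ − 1/d_o1 = 1/(5.60) − 1/(32.9) = 0.1482, so d_i1 = 6.749 cm.
The intermediate image is 6.749 cm to the right of lens 1, which is 14.0 − (6.749) = 7.251 cm to the left of lens 2, so d_o2 = +7.251 cm.
Lens 2 is diverging, so f₂ = −24.0 cm.
Lens 2: 1/d_i2 = 1/f₂ − 1/d_o2 = 1/(-24.0) − 1/(7.251) = -0.1796, so d_i2 = -5.57 cm.
The final image is virtual, 5.57 cm to the left of lens 2 (overall magnification ≈ -0.16).

5.57 cm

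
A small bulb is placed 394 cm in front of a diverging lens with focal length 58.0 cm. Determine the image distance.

50.6 cm

For a diverging lens, f = -58.0 cm.
Thin-lens equation: 1/d_i = 1/f − 1/d_o = 1/(-58.00) − 1/(394) = -0.01724 − 0.002538 = -0.01978, so d_i = -50.6 cm.
The image is virtual, upright and reduced, on the same side as the object.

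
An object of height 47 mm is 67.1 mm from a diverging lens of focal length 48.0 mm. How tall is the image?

19.6 mm

For a diverging lens, f = -48.0 mm.
1/d_i = 1/f − 1/d_o = 1/(-48.00) − 1/(67.1) = -0.03574, so d_i = -27.98 mm.
m = −d_i/d_o = +0.4170.
|h_i| = |m|·h_o = 0.4170 × 47 = 19.6 mm. The image is virtual, upright and reduced, on the same side as the object.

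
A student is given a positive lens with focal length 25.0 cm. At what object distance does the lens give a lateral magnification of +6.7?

21.3 cm

m = −d_i/d_o ⇒ d_i = −m·d_o.
1/f = 1/d_o + 1/d_i = 1/d_o − 1/(m·d_o) = (1 − 1/m)/d_o, so d_o = f(1 − 1/m) = (25.00)(1 − 1/(+6.7)) = 21.3 cm.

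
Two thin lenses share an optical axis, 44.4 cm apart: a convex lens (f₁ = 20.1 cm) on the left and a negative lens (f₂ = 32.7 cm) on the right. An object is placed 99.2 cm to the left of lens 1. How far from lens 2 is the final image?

12.1 cm

Lens 1: 1/d_i1 = 1/f₁ − 1/d_o1 = 1/(20.1) − 1/(99.2) = 0.03967, so d_i1 = 25.21 cm.
The intermediate image is 25.21 cm to the right of lens 1, which is 44.4 − (25.21) = 19.19 cm to the left of lens 2, so d_o2 = +19.19 cm.
Lens 2 is diverging, so f₂ = −32.7 cm.
Lens 2: 1/d_i2 = 1/f₂ − 1/d_o2 = 1/(-32.7) − 1/(19.19) = -0.08269, so d_i2 = -12.1 cm.
The final image is virtual, 12.1 cm to the left of lens 2 (overall magnification ≈ -0.16).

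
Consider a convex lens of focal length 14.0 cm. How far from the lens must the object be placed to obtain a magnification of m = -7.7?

15.8 cm

m = −d_i/d_o ⇒ d_i = −m·d_o.
1/f = 1/d_o + 1/d_i = 1/d_o − 1/(m·d_o) = (1 − 1/m)/d_o, so d_o = f(1 − 1/m) = (14.00)(1 − 1/(-7.7)) = 15.8 cm.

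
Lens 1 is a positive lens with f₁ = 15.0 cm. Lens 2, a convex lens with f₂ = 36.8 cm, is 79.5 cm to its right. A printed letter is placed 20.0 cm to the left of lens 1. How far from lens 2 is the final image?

41.5 cm

Lens 1: 1/d_i1 = 1/f₁ − 1/d_o1 = 1/(15.0) − 1/(20.0) = 0.01667, so d_i1 = 60.00 cm.
The intermediate image is 60.00 cm to the right of lens 1, which is 79.5 − (60.00) = 19.50 cm to the left of lens 2, so d_o2 = +19.50 cm.
Lens 2: 1/d_i2 = 1/f₂ − 1/d_o2 = 1/(36.8) − 1/(19.50) = -0.02411, so d_i2 = -41.5 cm.
The final image is virtual, 41.5 cm to the left of lens 2 (overall magnification ≈ -6.4).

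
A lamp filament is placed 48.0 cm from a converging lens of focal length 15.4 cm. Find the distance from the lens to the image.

22.7 cm

Lens equation: 1/q = 1/f − 1/p = 1/(15.40) − 1/(48.0) = 0.06494 − 0.02083 = 0.04410, so q = 22.7 cm.
The image is real, inverted and reduced, on the far side of the lens.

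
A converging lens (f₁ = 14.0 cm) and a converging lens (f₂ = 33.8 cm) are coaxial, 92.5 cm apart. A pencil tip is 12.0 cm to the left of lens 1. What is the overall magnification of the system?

m = -1.66

Lens 1: 1/d_i1 = 1/(14.0) − 1/(12.0) = -0.01190, so d_i1 = -84.00 cm; m₁ = −d_i1/d_o1 = +7.000.
d_o2 = 92.5 − (-84.00) = 176.5 cm.
Lens 2: 1/d_i2 = 1/(33.8) − 1/(176.5) = 0.02392, so d_i2 = 41.81 cm; m₂ = −d_i2/d_o2 = -0.2369.
m = m₁·m₂ = (+7.000)(-0.2369) = -1.66.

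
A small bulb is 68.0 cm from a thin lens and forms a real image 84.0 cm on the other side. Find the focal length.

Real image ⇒ d_i = +84.0 cm.
1/f = 1/d_o + 1/d_i = 1/(68.0) + 1/(84.0) = 0.02661, so f = 37.6 cm.
Since f is positive, the thin lens is converging.

f = 37.6 cm (converging)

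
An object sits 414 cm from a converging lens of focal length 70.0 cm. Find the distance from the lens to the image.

84.2 cm

Lens equation: 1/v = 1/f − 1/u = 1/(70.00) − 1/(414) = 0.01429 − 0.002415 = 0.01187, so v = 84.2 cm.
The image is real, inverted and reduced, on the far side of the lens.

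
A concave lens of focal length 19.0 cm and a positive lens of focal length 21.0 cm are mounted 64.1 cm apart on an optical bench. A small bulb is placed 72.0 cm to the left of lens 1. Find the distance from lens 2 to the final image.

28.6 cm

Lens 1 is diverging, so f₁ = −19.0 cm.
Lens 1: 1/d_i1 = 1/f₁ − 1/d_o1 = 1/(-19.0) − 1/(72.0) = -0.06652, so d_i1 = -15.03 cm.
The intermediate image is 15.03 cm to the left of lens 1 (virtual), which is 64.1 − (-15.03) = 79.13 cm to the left of lens 2, so d_o2 = +79.13 cm.
Lens 2: 1/d_i2 = 1/f₂ − 1/d_o2 = 1/(21.0) − 1/(79.13) = 0.03498, so d_i2 = 28.6 cm.
The final image is real, 28.6 cm to the right of lens 2 (overall magnification ≈ -0.075).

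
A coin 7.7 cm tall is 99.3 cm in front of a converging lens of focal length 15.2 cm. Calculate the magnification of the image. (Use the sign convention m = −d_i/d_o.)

1/d_i = 1/f − 1/d_o = 1/(15.20) − 1/(99.3) = 0.05572, so d_i = 17.95 cm.
m = −d_i/d_o = −(17.95)/(99.3) = -0.181.
The image is real, inverted and reduced, on the far side of the lens.

m = -0.181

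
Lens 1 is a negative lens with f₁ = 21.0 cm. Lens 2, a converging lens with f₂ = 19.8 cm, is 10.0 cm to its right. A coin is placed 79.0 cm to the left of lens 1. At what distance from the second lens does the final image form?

77.5 cm

Lens 1 is diverging, so f₁ = −21.0 cm.
Lens 1: 1/d_i1 = 1/f₁ − 1/d_o1 = 1/(-21.0) − 1/(79.0) = -0.06028, so d_i1 = -16.59 cm.
The intermediate image is 16.59 cm to the left of lens 1 (virtual), which is 10.0 − (-16.59) = 26.59 cm to the left of lens 2, so d_o2 = +26.59 cm.
Lens 2: 1/d_i2 = 1/f₂ − 1/d_o2 = 1/(19.8) − 1/(26.59) = 0.01290, so d_i2 = 77.5 cm.
The final image is real, 77.5 cm to the right of lens 2 (overall magnification ≈ -0.61).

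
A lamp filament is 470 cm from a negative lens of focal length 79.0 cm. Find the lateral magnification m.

For a negative lens, f = -79.0 cm.
1/d_i = 1/f − 1/d_o = 1/(-79.00) − 1/(470) = -0.01479, so d_i = -67.63 cm.
m = −d_i/d_o = −(-67.63)/(470) = +0.144.
The image is virtual, upright and reduced, on the same side as the object.

m = +0.144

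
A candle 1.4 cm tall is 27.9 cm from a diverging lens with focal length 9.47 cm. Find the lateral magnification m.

For a diverging lens, f = -9.47 cm.
1/d_i = 1/f − 1/d_o = 1/(-9.470) − 1/(27.9) = -0.1414, so d_i = -7.070 cm.
m = −d_i/d_o = −(-7.070)/(27.9) = +0.253.
The image is virtual, upright and reduced, on the same side as the object.

m = +0.253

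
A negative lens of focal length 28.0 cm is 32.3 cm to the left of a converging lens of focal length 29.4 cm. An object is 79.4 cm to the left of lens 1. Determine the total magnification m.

m = -0.325

f₁ = −28.0 cm (diverging).
Lens 1: 1/d_i1 = 1/(-28.0) − 1/(79.4) = -0.04831, so d_i1 = -20.70 cm; m₁ = −d_i1/d_o1 = +0.2607.
d_o2 = 32.3 − (-20.70) = 53.00 cm.
Lens 2: 1/d_i2 = 1/(29.4) − 1/(53.00) = 0.01515, so d_i2 = 66.03 cm; m₂ = −d_i2/d_o2 = -1.246.
m = m₁·m₂ = (+0.2607)(-1.246) = -0.325.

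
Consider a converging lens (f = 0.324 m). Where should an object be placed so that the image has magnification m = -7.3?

m = −d_i/d_o ⇒ d_i = −m·d_o.
1/f = 1/d_o + 1/d_i = 1/d_o − 1/(m·d_o) = (1 − 1/m)/d_o, so d_o = f(1 − 1/m) = (0.3240)(1 − 1/(-7.3)) = 0.368 m.

0.368 m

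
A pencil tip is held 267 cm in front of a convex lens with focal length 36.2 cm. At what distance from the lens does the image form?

41.9 cm

Lens equation: 1/d_i = 1/f − 1/d_o = 1/(36.20) − 1/(267) = 0.02762 − 0.003745 = 0.02388, so d_i = 41.9 cm.
The image is real, inverted and reduced, on the far side of the lens.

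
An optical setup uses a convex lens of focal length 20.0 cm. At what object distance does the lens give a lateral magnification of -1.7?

m = −d_i/d_o ⇒ d_i = −m·d_o.
1/f = 1/d_o + 1/d_i = 1/d_o − 1/(m·d_o) = (1 − 1/m)/d_o, so d_o = f(1 − 1/m) = (20.00)(1 − 1/(-1.7)) = 31.8 cm.

31.8 cm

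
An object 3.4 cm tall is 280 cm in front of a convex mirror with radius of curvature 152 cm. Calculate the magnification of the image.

m = +0.213

f = R/2 = 152/2 = 76.00 cm; for a convex mirror, f = -76.00 cm.
1/d_i = 1/f − 1/d_o = 1/(-76.00) − 1/(280) = -0.01673, so d_i = -59.78 cm.
m = −d_i/d_o = −(-59.78)/(280) = +0.213.
The image is virtual, upright and reduced, behind the mirror.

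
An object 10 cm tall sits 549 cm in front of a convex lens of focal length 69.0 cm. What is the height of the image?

1/d_i = 1/f − 1/d_o = 1/(69.00) − 1/(549) = 0.01267, so d_i = 78.92 cm.
m = −d_i/d_o = -0.1438.
|h_i| = |m|·h_o = 0.1438 × 10 = 1.44 cm. The image is real, inverted and reduced, on the far side of the lens.

1.44 cm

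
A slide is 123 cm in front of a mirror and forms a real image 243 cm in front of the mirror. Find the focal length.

Real image ⇒ d_i = +243 cm.
1/f = 1/d_o + 1/d_i = 1/(123) + 1/(243) = 0.01225, so f = 81.7 cm.
Since f is positive, the mirror is concave.

f = 81.7 cm (concave)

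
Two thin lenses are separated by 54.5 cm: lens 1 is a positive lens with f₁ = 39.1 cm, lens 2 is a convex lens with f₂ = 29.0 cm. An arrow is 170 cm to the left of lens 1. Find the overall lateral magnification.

m = -0.343

Lens 1: 1/d_i1 = 1/(39.1) − 1/(170) = 0.01969, so d_i1 = 50.78 cm; m₁ = −d_i1/d_o1 = -0.2987.
d_o2 = 54.5 − (50.78) = 3.720 cm.
Lens 2: 1/d_i2 = 1/(29.0) − 1/(3.720) = -0.2343, so d_i2 = -4.267 cm; m₂ = −d_i2/d_o2 = +1.147.
m = m₁·m₂ = (-0.2987)(+1.147) = -0.343.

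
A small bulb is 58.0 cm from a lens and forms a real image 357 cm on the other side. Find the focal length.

f = 49.9 cm (converging)

Real image ⇒ d_i = +357 cm.
1/f = 1/d_o + 1/d_i = 1/(58.0) + 1/(357) = 0.02004, so f = 49.9 cm.
Since f is positive, the lens is converging.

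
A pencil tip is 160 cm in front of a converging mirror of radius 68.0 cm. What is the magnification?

m = -0.270

f = R/2 = 68.0/2 = 34.00 cm.
1/d_i = 1/f − 1/d_o = 1/(34.00) − 1/(160) = 0.02316, so d_i = 43.17 cm.
m = −d_i/d_o = −(43.17)/(160) = -0.270.
The image is real, inverted and reduced, in front of the mirror.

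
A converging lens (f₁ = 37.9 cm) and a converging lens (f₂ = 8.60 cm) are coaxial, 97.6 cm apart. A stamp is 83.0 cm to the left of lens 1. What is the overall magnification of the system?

Lens 1: 1/d_i1 = 1/(37.9) − 1/(83.0) = 0.01434, so d_i1 = 69.75 cm; m₁ = −d_i1/d_o1 = -0.8404.
d_o2 = 97.6 − (69.75) = 27.85 cm.
Lens 2: 1/d_i2 = 1/(8.60) − 1/(27.85) = 0.08037, so d_i2 = 12.44 cm; m₂ = −d_i2/d_o2 = -0.4468.
m = m₁·m₂ = (-0.8404)(-0.4468) = +0.375.

m = +0.375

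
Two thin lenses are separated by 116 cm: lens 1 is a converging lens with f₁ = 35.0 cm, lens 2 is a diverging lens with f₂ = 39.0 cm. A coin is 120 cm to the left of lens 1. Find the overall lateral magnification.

Lens 1: 1/d_i1 = 1/(35.0) − 1/(120) = 0.02024, so d_i1 = 49.41 cm; m₁ = −d_i1/d_o1 = -0.4117.
d_o2 = 116 − (49.41) = 66.59 cm.
f₂ = −39.0 cm (diverging).
Lens 2: 1/d_i2 = 1/(-39.0) − 1/(66.59) = -0.04066, so d_i2 = -24.60 cm; m₂ = −d_i2/d_o2 = +0.3694.
m = m₁·m₂ = (-0.4117)(+0.3694) = -0.152.

m = -0.152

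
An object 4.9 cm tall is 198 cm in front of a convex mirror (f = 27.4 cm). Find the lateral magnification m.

For a convex mirror, f = -27.4 cm.
1/d_i = 1/f − 1/d_o = 1/(-27.40) − 1/(198) = -0.04155, so d_i = -24.07 cm.
m = −d_i/d_o = −(-24.07)/(198) = +0.122.
The image is virtual, upright and reduced, behind the mirror.

m = +0.122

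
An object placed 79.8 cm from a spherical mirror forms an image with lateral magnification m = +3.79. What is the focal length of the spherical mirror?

m = −d_i/d_o ⇒ d_i = −m·d_o = −(+3.79)·(79.8) = -302.4 cm.
1/f = 1/d_o + 1/d_i = 1/(79.8) + 1/(-302.4) = 0.009224, so f = 108 cm.
Since f is positive, the spherical mirror is concave.

f = 108 cm (concave)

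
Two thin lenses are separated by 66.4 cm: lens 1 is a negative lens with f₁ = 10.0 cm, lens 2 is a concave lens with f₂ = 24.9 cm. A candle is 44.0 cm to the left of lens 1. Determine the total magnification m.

m = +0.0464

f₁ = −10.0 cm (diverging).
Lens 1: 1/d_i1 = 1/(-10.0) − 1/(44.0) = -0.1227, so d_i1 = -8.148 cm; m₁ = −d_i1/d_o1 = +0.1852.
d_o2 = 66.4 − (-8.148) = 74.55 cm.
f₂ = −24.9 cm (diverging).
Lens 2: 1/d_i2 = 1/(-24.9) − 1/(74.55) = -0.05357, so d_i2 = -18.67 cm; m₂ = −d_i2/d_o2 = +0.2504.
m = m₁·m₂ = (+0.1852)(+0.2504) = +0.0464.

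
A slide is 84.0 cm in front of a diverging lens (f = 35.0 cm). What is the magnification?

m = +0.294

For a diverging lens, f = -35.0 cm.
1/d_i = 1/f − 1/d_o = 1/(-35.00) − 1/(84.0) = -0.04048, so d_i = -24.71 cm.
m = −d_i/d_o = −(-24.71)/(84.0) = +0.294.
The image is virtual, upright and reduced, on the same side as the object.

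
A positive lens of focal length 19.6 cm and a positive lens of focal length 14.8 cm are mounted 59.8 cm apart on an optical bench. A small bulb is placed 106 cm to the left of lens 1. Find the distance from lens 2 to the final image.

25.3 cm

Lens 1: 1/d_i1 = 1/f₁ − 1/d_o1 = 1/(19.6) − 1/(106) = 0.04159, so d_i1 = 24.05 cm.
The intermediate image is 24.05 cm to the right of lens 1, which is 59.8 − (24.05) = 35.75 cm to the left of lens 2, so d_o2 = +35.75 cm.
Lens 2: 1/d_i2 = 1/f₂ − 1/d_o2 = 1/(14.8) − 1/(35.75) = 0.03960, so d_i2 = 25.3 cm.
The final image is real, 25.3 cm to the right of lens 2 (overall magnification ≈ 0.16).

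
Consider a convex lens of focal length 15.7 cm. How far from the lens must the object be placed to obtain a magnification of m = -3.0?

m = −d_i/d_o ⇒ d_i = −m·d_o.
1/f = 1/d_o + 1/d_i = 1/d_o − 1/(m·d_o) = (1 − 1/m)/d_o, so d_o = f(1 − 1/m) = (15.70)(1 − 1/(-3.0)) = 20.9 cm.

20.9 cm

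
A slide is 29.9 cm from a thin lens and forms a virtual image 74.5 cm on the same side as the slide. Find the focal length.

Virtual image ⇒ d_i = −74.5 cm.
1/f = 1/d_o + 1/d_i = 1/(29.9) + 1/(-74.5) = 0.02002, so f = 49.9 cm.
Since f is positive, the thin lens is converging.

f = 49.9 cm (converging)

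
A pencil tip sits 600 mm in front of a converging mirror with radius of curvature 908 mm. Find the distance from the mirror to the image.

1870 mm

f = R/2 = 908/2 = 454.0 mm.
Mirror equation: 1/s_i = 1/f − 1/s_o = 1/(454.0) − 1/(600) = 0.002203 − 0.001667 = 0.0005360, so s_i = 1870 mm.
The image is real, inverted and enlarged, in front of the mirror.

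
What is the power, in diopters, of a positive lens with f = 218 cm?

P = +0.459 D

f = 218 cm = 2.18 m.
P = 1/f = 1/(2.18 m) = +0.459 D.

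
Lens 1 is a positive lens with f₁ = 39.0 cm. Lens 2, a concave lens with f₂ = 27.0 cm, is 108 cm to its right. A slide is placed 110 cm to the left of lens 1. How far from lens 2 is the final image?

17.2 cm

Lens 1: 1/d_i1 = 1/f₁ − 1/d_o1 = 1/(39.0) − 1/(110) = 0.01655, so d_i1 = 60.42 cm.
The intermediate image is 60.42 cm to the right of lens 1, which is 108 − (60.42) = 47.58 cm to the left of lens 2, so d_o2 = +47.58 cm.
Lens 2 is diverging, so f₂ = −27.0 cm.
Lens 2: 1/d_i2 = 1/f₂ − 1/d_o2 = 1/(-27.0) − 1/(47.58) = -0.05805, so d_i2 = -17.2 cm.
The final image is virtual, 17.2 cm to the left of lens 2 (overall magnification ≈ -0.20).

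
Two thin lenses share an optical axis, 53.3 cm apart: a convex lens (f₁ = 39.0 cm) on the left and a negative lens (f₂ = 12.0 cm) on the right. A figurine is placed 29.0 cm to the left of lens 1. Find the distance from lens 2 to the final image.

11.2 cm

Lens 1: 1/d_i1 = 1/f₁ − 1/d_o1 = 1/(39.0) − 1/(29.0) = -0.008842, so d_i1 = -113.1 cm.
The intermediate image is 113.1 cm to the left of lens 1 (virtual), which is 53.3 − (-113.1) = 166.4 cm to the left of lens 2, so d_o2 = +166.4 cm.
Lens 2 is diverging, so f₂ = −12.0 cm.
Lens 2: 1/d_i2 = 1/f₂ − 1/d_o2 = 1/(-12.0) − 1/(166.4) = -0.08934, so d_i2 = -11.2 cm.
The final image is virtual, 11.2 cm to the left of lens 2 (overall magnification ≈ 0.26).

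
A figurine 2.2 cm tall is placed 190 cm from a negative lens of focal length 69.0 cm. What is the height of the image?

0.586 cm

For a negative lens, f = -69.0 cm.
1/d_i = 1/f − 1/d_o = 1/(-69.00) − 1/(190) = -0.01976, so d_i = -50.62 cm.
m = −d_i/d_o = +0.2664.
|h_i| = |m|·h_o = 0.2664 × 2.2 = 0.586 cm. The image is virtual, upright and reduced, on the same side as the object.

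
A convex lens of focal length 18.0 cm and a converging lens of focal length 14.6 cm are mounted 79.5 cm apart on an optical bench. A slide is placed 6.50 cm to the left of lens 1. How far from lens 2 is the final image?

17.4 cm

Lens 1: 1/d_i1 = 1/f₁ − 1/d_o1 = 1/(18.0) − 1/(6.50) = -0.09829, so d_i1 = -10.17 cm.
The intermediate image is 10.17 cm to the left of lens 1 (virtual), which is 79.5 − (-10.17) = 89.67 cm to the left of lens 2, so d_o2 = +89.67 cm.
Lens 2: 1/d_i2 = 1/f₂ − 1/d_o2 = 1/(14.6) − 1/(89.67) = 0.05734, so d_i2 = 17.4 cm.
The final image is real, 17.4 cm to the right of lens 2 (overall magnification ≈ -0.30).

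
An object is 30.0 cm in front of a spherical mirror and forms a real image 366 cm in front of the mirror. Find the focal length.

f = 27.7 cm (concave)

Real image ⇒ d_i = +366 cm.
1/f = 1/d_o + 1/d_i = 1/(30.0) + 1/(366) = 0.03607, so f = 27.7 cm.
Since f is positive, the spherical mirror is concave.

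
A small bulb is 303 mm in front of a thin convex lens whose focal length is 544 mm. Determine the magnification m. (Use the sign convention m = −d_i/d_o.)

m = +2.26

1/d_i = 1/f − 1/d_o = 1/(544.0) − 1/(303) = -0.001462, so d_i = -684.0 mm.
m = −d_i/d_o = −(-684.0)/(303) = +2.26.
The image is virtual, upright and enlarged, on the same side as the object.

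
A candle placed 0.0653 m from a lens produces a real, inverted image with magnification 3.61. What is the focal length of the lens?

f = 0.0511 m (converging)

m = −d_i/d_o ⇒ d_i = −m·d_o = −(-3.61)·(0.0653) = 0.2357 m.
1/f = 1/d_o + 1/d_i = 1/(0.0653) + 1/(0.2357) = 19.56, so f = 0.0511 m.
Since f is positive, the lens is converging.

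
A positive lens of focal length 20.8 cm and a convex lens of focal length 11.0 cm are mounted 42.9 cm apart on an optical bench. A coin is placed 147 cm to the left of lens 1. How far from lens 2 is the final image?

26.8 cm

Lens 1: 1/d_i1 = 1/f₁ − 1/d_o1 = 1/(20.8) − 1/(147) = 0.04127, so d_i1 = 24.23 cm.
The intermediate image is 24.23 cm to the right of lens 1, which is 42.9 − (24.23) = 18.67 cm to the left of lens 2, so d_o2 = +18.67 cm.
Lens 2: 1/d_i2 = 1/f₂ − 1/d_o2 = 1/(11.0) − 1/(18.67) = 0.03735, so d_i2 = 26.8 cm.
The final image is real, 26.8 cm to the right of lens 2 (overall magnification ≈ 0.24).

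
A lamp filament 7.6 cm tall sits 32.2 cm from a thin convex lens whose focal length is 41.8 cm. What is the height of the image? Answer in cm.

33.1 cm

1/d_i = 1/f − 1/d_o = 1/(41.80) − 1/(32.2) = -0.007132, so d_i = -140.2 cm.
m = −d_i/d_o = +4.354.
|h_i| = |m|·h_o = 4.354 × 7.6 = 33.1 cm. The image is virtual, upright and enlarged, on the same side as the object.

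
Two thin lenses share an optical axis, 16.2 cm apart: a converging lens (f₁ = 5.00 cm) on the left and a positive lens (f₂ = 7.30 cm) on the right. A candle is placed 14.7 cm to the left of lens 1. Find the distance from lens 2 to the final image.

Lens 1: 1/d_i1 = 1/f₁ − 1/d_o1 = 1/(5.00) − 1/(14.7) = 0.1320, so d_i1 = 7.577 cm.
The intermediate image is 7.577 cm to the right of lens 1, which is 16.2 − (7.577) = 8.623 cm to the left of lens 2, so d_o2 = +8.623 cm.
Lens 2: 1/d_i2 = 1/f₂ − 1/d_o2 = 1/(7.30) − 1/(8.623) = 0.02102, so d_i2 = 47.6 cm.
The final image is real, 47.6 cm to the right of lens 2 (overall magnification ≈ 2.8).

47.6 cm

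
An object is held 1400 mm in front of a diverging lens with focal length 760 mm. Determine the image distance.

493 mm

For a diverging lens, f = -760 mm.
Lens equation: 1/d_i = 1/f − 1/d_o = 1/(-760.0) − 1/(1400) = -0.001316 − 0.0007143 = -0.002030, so d_i = -493 mm.
The image is virtual, upright and reduced, on the same side as the object.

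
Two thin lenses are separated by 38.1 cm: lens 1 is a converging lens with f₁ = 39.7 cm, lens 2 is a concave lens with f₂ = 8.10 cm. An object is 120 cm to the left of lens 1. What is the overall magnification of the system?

Lens 1: 1/d_i1 = 1/(39.7) − 1/(120) = 0.01686, so d_i1 = 59.33 cm; m₁ = −d_i1/d_o1 = -0.4944.
d_o2 = 38.1 − (59.33) = -21.23 cm (virtual object).
f₂ = −8.10 cm (diverging).
Lens 2: 1/d_i2 = 1/(-8.10) − 1/(-21.23) = -0.07635, so d_i2 = -13.10 cm; m₂ = −d_i2/d_o2 = -0.6169.
m = m₁·m₂ = (-0.4944)(-0.6169) = +0.305.

m = +0.305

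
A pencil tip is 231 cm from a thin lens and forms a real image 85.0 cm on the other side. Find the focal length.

f = 62.1 cm (converging)

Real image ⇒ d_i = +85.0 cm.
1/f = 1/d_o + 1/d_i = 1/(231) + 1/(85.0) = 0.01609, so f = 62.1 cm.
Since f is positive, the thin lens is converging.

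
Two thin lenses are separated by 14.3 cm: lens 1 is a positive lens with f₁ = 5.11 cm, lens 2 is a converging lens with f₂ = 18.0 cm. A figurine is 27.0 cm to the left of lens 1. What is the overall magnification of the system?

Lens 1: 1/d_i1 = 1/(5.11) − 1/(27.0) = 0.1587, so d_i1 = 6.303 cm; m₁ = −d_i1/d_o1 = -0.2334.
d_o2 = 14.3 − (6.303) = 7.997 cm.
Lens 2: 1/d_i2 = 1/(18.0) − 1/(7.997) = -0.06949, so d_i2 = -14.39 cm; m₂ = −d_i2/d_o2 = +1.799.
m = m₁·m₂ = (-0.2334)(+1.799) = -0.420.

m = -0.420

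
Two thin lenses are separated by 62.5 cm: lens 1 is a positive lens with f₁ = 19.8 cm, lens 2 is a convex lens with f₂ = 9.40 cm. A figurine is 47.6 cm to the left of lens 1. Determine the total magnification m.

Lens 1: 1/d_i1 = 1/(19.8) − 1/(47.6) = 0.02950, so d_i1 = 33.90 cm; m₁ = −d_i1/d_o1 = -0.7122.
d_o2 = 62.5 − (33.90) = 28.60 cm.
Lens 2: 1/d_i2 = 1/(9.40) − 1/(28.60) = 0.07142, so d_i2 = 14.00 cm; m₂ = −d_i2/d_o2 = -0.4896.
m = m₁·m₂ = (-0.7122)(-0.4896) = +0.349.

m = +0.349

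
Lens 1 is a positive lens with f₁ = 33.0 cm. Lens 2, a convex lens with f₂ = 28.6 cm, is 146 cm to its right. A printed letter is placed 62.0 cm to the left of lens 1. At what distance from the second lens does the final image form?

46.1 cm

Lens 1: 1/d_i1 = 1/f₁ − 1/d_o1 = 1/(33.0) − 1/(62.0) = 0.01417, so d_i1 = 70.55 cm.
The intermediate image is 70.55 cm to the right of lens 1, which is 146 − (70.55) = 75.45 cm to the left of lens 2, so d_o2 = +75.45 cm.
Lens 2: 1/d_i2 = 1/f₂ − 1/d_o2 = 1/(28.6) − 1/(75.45) = 0.02171, so d_i2 = 46.1 cm.
The final image is real, 46.1 cm to the right of lens 2 (overall magnification ≈ 0.69).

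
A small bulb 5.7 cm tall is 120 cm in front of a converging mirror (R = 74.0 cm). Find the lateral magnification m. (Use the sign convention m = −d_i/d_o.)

f = R/2 = 74.0/2 = 37.00 cm.
1/d_i = 1/f − 1/d_o = 1/(37.00) − 1/(120) = 0.01869, so d_i = 53.49 cm.
m = −d_i/d_o = −(53.49)/(120) = -0.446.
The image is real, inverted and reduced, in front of the mirror.

m = -0.446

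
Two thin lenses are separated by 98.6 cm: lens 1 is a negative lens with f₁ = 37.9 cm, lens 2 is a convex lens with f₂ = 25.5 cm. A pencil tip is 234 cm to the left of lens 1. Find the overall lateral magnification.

f₁ = −37.9 cm (diverging).
Lens 1: 1/d_i1 = 1/(-37.9) − 1/(234) = -0.03066, so d_i1 = -32.62 cm; m₁ = −d_i1/d_o1 = +0.1394.
d_o2 = 98.6 − (-32.62) = 131.2 cm.
Lens 2: 1/d_i2 = 1/(25.5) − 1/(131.2) = 0.03159, so d_i2 = 31.65 cm; m₂ = −d_i2/d_o2 = -0.2412.
m = m₁·m₂ = (+0.1394)(-0.2412) = -0.0336.

m = -0.0336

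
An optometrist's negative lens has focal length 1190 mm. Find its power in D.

P = -0.840 D

For a negative lens, f = −1190 mm.
f = -119 cm = -1.19 m.
P = 1/f = 1/(-1.19 m) = -0.840 D.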